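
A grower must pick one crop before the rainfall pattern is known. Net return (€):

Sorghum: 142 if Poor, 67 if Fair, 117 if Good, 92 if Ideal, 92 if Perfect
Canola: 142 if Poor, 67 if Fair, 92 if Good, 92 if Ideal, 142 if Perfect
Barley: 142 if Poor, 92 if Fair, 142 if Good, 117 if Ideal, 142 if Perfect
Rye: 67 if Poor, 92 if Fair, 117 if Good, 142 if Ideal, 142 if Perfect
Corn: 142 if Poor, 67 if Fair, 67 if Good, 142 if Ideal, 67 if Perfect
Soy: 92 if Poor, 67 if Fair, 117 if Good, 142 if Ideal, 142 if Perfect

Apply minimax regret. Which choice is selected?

Barley

Column bests: Poor=142, Fair=92, Good=142, Ideal=142, Perfect=142.
Sorghum regrets: 0, 25, 25, 50, 50 → max 50
Canola regrets: 0, 25, 50, 50, 0 → max 50
Barley regrets: 0, 0, 0, 25, 0 → max 25
Rye regrets: 75, 0, 25, 0, 0 → max 75
Corn regrets: 0, 25, 75, 0, 75 → max 75
Soy regrets: 50, 25, 25, 0, 0 → max 50
Smallest max regret = 25 → Barley.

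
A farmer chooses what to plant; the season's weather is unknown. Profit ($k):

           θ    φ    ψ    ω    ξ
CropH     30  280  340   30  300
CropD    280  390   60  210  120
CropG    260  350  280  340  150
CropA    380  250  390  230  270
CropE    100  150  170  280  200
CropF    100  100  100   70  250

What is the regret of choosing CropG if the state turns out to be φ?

40

Best payoff under φ is 390.
Regret = 390 − 350 = 40.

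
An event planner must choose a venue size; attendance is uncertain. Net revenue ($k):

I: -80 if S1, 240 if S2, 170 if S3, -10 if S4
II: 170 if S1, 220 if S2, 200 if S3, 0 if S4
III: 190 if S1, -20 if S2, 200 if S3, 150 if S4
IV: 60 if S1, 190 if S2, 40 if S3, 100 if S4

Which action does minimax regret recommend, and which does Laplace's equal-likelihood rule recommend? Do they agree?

Column bests: S1=190, S2=240, S3=200, S4=150.
I regrets: 270, 0, 30, 160 → max 270
II regrets: 20, 20, 0, 150 → max 150
III regrets: 0, 260, 0, 0 → max 260
IV regrets: 130, 50, 160, 50 → max 160
Smallest max regret = 150 → II.
Row averages: I=80, II=147.5, III=130, IV=97.5
Highest average = 147.5 → II.

minimax regret → II; laplace → II (agree)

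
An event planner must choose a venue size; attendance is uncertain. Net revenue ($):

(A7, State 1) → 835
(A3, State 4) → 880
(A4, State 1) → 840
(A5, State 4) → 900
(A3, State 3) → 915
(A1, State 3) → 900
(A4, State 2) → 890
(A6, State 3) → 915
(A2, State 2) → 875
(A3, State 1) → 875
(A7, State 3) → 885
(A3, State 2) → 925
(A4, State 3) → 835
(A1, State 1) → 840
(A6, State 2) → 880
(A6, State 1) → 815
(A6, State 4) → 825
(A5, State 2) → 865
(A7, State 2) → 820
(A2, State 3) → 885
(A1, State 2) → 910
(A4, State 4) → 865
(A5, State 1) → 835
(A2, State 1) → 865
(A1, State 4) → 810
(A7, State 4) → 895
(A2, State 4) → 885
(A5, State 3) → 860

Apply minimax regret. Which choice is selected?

A3

Column bests: State 1=875, State 2=925, State 3=915, State 4=900.
A1 regrets: 35, 15, 15, 90 → max 90
A2 regrets: 10, 50, 30, 15 → max 50
A3 regrets: 0, 0, 0, 20 → max 20
A4 regrets: 35, 35, 80, 35 → max 80
A5 regrets: 40, 60, 55, 0 → max 60
A6 regrets: 60, 45, 0, 75 → max 75
A7 regrets: 40, 105, 30, 5 → max 105
Smallest max regret = 20 → A3.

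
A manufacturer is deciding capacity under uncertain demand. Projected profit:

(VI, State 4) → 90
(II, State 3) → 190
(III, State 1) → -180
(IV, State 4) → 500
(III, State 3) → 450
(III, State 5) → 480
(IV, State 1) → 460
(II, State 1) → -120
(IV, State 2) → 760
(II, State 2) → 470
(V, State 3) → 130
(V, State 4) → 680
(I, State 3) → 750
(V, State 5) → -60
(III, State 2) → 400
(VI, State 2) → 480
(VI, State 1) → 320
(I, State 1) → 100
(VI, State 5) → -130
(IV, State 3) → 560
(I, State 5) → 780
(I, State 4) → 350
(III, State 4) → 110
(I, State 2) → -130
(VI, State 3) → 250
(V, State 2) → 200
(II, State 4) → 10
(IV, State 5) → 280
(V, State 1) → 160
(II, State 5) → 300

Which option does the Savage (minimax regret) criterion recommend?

IV

Column bests: State 1=460, State 2=760, State 3=750, State 4=680, State 5=780.
I regrets: 360, 890, 0, 330, 0 → max 890
II regrets: 580, 290, 560, 670, 480 → max 670
III regrets: 640, 360, 300, 570, 300 → max 640
IV regrets: 0, 0, 190, 180, 500 → max 500
V regrets: 300, 560, 620, 0, 840 → max 840
VI regrets: 140, 280, 500, 590, 910 → max 910
Smallest max regret = 500 → IV.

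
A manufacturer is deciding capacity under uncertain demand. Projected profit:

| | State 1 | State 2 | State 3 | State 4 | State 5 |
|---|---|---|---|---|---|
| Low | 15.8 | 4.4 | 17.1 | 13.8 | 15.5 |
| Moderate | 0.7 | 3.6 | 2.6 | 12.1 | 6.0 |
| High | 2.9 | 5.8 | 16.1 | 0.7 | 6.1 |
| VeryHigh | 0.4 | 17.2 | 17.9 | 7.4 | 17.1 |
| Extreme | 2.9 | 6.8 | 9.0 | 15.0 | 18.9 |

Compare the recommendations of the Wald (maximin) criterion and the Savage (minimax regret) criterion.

Row minima: Low=4.4, Moderate=0.7, High=0.7, VeryHigh=0.4, Extreme=2.9
Best worst-case = 4.4 → Low.
Column bests: State 1=15.8, State 2=17.2, State 3=17.9, State 4=15.0, State 5=18.9.
Low regrets: 0.0, 12.8, 0.8, 1.2, 3.4 → max 12.8
Moderate regrets: 15.1, 13.6, 15.3, 2.9, 12.9 → max 15.3
High regrets: 12.9, 11.4, 1.8, 14.3, 12.8 → max 14.3
VeryHigh regrets: 15.4, 0.0, 0.0, 7.6, 1.8 → max 15.4
Extreme regrets: 12.9, 10.4, 8.9, 0.0, 0.0 → max 12.9
Smallest max regret = 12.8 → Low.

maximin → Low; minimax regret → Low (agree)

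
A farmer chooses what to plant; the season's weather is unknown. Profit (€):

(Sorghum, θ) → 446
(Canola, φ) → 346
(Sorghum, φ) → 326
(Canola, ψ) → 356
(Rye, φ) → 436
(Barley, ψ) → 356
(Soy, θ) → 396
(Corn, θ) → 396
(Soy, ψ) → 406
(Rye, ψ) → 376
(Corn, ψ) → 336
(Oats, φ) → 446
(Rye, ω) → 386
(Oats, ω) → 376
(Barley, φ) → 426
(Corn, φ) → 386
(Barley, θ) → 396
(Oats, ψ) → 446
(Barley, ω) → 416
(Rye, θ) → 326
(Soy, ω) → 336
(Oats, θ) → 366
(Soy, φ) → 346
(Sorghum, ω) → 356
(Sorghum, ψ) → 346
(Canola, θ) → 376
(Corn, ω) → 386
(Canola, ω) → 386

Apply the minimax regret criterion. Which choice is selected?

Oats

Column bests: θ=446, φ=446, ψ=446, ω=416.
Corn regrets: 50, 60, 110, 30 → max 110
Rye regrets: 120, 10, 70, 30 → max 120
Soy regrets: 50, 100, 40, 80 → max 100
Barley regrets: 50, 20, 90, 0 → max 90
Oats regrets: 80, 0, 0, 40 → max 80
Canola regrets: 70, 100, 90, 30 → max 100
Sorghum regrets: 0, 120, 100, 60 → max 120
Smallest max regret = 80 → Oats.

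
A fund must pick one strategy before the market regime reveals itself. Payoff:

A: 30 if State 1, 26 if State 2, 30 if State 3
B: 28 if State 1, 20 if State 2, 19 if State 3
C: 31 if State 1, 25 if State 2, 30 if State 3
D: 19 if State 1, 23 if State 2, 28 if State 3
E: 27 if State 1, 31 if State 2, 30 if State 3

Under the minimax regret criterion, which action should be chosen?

Column bests: State 1=31, State 2=31, State 3=30.
A regrets: 1, 5, 0 → max 5
B regrets: 3, 11, 11 → max 11
C regrets: 0, 6, 0 → max 6
D regrets: 12, 8, 2 → max 12
E regrets: 4, 0, 0 → max 4
Smallest max regret = 4 → E.

E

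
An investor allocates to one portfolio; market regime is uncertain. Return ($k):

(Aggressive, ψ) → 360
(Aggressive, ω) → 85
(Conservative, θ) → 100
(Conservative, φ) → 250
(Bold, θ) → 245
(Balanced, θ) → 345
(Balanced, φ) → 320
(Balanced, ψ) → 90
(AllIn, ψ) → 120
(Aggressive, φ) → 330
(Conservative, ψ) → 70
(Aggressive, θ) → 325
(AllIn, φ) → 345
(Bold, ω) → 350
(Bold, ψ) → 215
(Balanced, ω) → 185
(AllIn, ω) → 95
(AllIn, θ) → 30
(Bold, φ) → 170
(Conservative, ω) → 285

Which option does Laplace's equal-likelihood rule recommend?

Aggressive

Row averages: Conservative=176.25, Balanced=235, Aggressive=275, Bold=245, AllIn=147.5
Highest average = 275 → Aggressive.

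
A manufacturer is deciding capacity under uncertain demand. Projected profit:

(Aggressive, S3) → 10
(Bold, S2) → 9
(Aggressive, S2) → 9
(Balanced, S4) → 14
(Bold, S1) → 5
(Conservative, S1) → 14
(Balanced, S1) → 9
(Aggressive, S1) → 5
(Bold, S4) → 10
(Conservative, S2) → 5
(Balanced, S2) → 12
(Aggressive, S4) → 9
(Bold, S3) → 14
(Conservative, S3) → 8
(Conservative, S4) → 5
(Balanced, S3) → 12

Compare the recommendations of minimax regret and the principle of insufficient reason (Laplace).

minimax regret → Balanced; laplace → Balanced (agree)

Column bests: S1=14, S2=12, S3=14, S4=14.
Conservative regrets: 0, 7, 6, 9 → max 9
Balanced regrets: 5, 0, 2, 0 → max 5
Aggressive regrets: 9, 3, 4, 5 → max 9
Bold regrets: 9, 3, 0, 4 → max 9
Smallest max regret = 5 → Balanced.
Row averages: Conservative=8, Balanced=11.75, Aggressive=8.25, Bold=9.5
Highest average = 11.75 → Balanced.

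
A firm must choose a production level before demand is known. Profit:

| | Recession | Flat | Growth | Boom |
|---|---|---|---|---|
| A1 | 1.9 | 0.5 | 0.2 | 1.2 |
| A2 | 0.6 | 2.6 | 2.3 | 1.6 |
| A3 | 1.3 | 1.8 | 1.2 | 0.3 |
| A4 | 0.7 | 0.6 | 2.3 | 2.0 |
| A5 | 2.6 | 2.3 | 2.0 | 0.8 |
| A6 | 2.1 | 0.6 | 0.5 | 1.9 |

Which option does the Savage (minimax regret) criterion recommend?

Column bests: Recession=2.6, Flat=2.6, Growth=2.3, Boom=2.0.
A1 regrets: 0.7, 2.1, 2.1, 0.8 → max 2.1
A2 regrets: 2.0, 0.0, 0.0, 0.4 → max 2.0
A3 regrets: 1.3, 0.8, 1.1, 1.7 → max 1.7
A4 regrets: 1.9, 2.0, 0.0, 0.0 → max 2.0
A5 regrets: 0.0, 0.3, 0.3, 1.2 → max 1.2
A6 regrets: 0.5, 2.0, 1.8, 0.1 → max 2.0
Smallest max regret = 1.2 → A5.

A5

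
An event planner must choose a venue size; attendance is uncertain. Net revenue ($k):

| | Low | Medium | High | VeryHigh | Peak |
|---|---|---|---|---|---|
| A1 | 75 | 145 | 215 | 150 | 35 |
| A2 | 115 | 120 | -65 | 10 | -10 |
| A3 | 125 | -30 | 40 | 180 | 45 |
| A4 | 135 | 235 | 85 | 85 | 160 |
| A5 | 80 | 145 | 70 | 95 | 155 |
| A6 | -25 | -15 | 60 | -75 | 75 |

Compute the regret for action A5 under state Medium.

90

Best payoff under Medium is 235.
Regret = 235 − 145 = 90.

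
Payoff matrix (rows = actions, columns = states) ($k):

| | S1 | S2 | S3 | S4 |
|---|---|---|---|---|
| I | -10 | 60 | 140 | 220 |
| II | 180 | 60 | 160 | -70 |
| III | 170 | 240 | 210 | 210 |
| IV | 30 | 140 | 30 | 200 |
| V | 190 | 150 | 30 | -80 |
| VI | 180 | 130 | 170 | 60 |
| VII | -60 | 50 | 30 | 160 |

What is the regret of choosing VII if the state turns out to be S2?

Best payoff under S2 is 240.
Regret = 240 − 50 = 190.

190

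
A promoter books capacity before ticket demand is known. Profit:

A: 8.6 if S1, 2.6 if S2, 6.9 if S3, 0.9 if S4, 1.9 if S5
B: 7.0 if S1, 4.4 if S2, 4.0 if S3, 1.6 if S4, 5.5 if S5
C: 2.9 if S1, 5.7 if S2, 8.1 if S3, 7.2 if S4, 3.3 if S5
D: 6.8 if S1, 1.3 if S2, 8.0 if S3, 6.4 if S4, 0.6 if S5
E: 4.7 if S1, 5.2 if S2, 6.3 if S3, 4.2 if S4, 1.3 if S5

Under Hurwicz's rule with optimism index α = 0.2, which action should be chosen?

A: 0.2·8.6 + 0.8·0.9 = 2.44
B: 0.2·7.0 + 0.8·1.6 = 2.68
C: 0.2·8.1 + 0.8·2.9 = 3.94
D: 0.2·8.0 + 0.8·0.6 = 2.08
E: 0.2·6.3 + 0.8·1.3 = 2.3
Highest Hurwicz score = 3.94 → C.

C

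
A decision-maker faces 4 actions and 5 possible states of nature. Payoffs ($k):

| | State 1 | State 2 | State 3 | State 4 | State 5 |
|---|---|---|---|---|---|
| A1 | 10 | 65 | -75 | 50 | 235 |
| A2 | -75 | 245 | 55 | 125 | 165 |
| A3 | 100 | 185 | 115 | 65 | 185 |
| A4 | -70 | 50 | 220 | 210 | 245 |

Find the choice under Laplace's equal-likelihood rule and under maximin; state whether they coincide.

Row averages: A1=57, A2=103, A3=130, A4=131
Highest average = 131 → A4.
Row minima: A1=-75, A2=-75, A3=65, A4=-70
Best worst-case = 65 → A3.

laplace → A4; maximin → A3 (disagree)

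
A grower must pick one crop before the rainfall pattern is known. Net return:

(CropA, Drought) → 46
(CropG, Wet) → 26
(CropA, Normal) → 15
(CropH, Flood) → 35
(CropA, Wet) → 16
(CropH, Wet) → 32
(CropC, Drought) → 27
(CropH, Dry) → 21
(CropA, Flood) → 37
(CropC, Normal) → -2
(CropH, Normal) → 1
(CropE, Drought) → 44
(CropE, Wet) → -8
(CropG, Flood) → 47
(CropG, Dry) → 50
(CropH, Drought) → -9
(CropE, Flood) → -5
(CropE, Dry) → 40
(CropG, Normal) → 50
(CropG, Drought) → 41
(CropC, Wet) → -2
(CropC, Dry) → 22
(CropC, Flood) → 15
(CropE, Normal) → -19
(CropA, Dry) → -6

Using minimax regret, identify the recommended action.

Column bests: Drought=46, Dry=50, Normal=50, Wet=32, Flood=47.
CropA regrets: 0, 56, 35, 16, 10 → max 56
CropH regrets: 55, 29, 49, 0, 12 → max 55
CropC regrets: 19, 28, 52, 34, 32 → max 52
CropE regrets: 2, 10, 69, 40, 52 → max 69
CropG regrets: 5, 0, 0, 6, 0 → max 6
Smallest max regret = 6 → CropG.

CropG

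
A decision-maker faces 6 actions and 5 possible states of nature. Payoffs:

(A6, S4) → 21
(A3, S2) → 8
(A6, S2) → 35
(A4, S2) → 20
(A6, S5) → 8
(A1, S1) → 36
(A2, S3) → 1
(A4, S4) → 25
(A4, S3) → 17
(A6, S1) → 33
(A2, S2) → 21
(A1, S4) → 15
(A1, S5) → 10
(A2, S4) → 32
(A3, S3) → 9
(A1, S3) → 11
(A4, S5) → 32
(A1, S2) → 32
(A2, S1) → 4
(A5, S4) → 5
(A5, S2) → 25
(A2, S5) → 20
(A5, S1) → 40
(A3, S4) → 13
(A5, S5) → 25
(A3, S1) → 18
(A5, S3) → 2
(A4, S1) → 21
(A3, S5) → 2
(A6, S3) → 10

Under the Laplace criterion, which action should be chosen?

Row averages: A1=20.8, A2=15.6, A3=10, A4=23, A5=19.4, A6=21.4
Highest average = 23 → A4.

A4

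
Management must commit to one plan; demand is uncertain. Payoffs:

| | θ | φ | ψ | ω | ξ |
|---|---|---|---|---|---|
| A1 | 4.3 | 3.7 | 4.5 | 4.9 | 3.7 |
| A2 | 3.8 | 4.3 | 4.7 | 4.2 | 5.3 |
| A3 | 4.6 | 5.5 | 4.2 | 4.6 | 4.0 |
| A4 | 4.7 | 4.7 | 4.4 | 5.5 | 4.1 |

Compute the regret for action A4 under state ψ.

Best payoff under ψ is 4.7.
Regret = 4.7 − 4.4 = 0.3.

0.3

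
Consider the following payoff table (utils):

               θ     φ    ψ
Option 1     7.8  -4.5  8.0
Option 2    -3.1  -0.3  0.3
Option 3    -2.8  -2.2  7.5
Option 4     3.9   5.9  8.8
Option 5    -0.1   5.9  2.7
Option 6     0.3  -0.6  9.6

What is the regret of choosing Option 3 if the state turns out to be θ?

Best payoff under θ is 7.8.
Regret = 7.8 − (-2.8) = 10.6.

10.6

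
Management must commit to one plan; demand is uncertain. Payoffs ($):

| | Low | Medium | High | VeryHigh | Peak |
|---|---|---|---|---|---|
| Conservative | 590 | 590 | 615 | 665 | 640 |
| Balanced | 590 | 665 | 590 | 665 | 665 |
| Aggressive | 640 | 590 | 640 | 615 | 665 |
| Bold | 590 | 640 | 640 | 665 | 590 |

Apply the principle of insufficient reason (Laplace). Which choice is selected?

Row averages: Conservative=620, Balanced=635, Aggressive=630, Bold=625
Highest average = 635 → Balanced.

Balanced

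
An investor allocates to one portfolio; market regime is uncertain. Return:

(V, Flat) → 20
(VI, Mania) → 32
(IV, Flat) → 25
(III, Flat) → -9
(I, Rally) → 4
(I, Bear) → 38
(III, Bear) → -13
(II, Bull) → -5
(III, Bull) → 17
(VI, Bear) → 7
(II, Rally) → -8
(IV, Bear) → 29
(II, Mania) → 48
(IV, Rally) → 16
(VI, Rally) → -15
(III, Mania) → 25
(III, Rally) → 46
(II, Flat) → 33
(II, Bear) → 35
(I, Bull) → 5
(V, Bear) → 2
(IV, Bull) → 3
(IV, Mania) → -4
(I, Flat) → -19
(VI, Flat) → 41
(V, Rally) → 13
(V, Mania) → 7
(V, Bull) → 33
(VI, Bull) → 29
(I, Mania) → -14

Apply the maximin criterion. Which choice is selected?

Row minima: I=-19, II=-8, III=-13, IV=-4, V=2, VI=-15
Best worst-case = 2 → V.

V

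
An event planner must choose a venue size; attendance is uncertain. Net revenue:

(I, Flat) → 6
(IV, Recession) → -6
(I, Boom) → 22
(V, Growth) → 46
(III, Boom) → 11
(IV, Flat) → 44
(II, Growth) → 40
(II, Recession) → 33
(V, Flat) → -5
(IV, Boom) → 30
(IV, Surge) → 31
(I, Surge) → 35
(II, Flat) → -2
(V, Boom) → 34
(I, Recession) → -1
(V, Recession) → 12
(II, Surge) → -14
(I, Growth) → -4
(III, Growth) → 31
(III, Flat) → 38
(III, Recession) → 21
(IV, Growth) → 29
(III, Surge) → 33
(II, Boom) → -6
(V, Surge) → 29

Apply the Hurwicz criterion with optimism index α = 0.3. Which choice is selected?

I: 0.3·35 + 0.7·(-4) = 7.7
II: 0.3·40 + 0.7·(-14) = 2.2
III: 0.3·38 + 0.7·11 = 19.1
IV: 0.3·44 + 0.7·(-6) = 9
V: 0.3·46 + 0.7·(-5) = 10.3
Highest Hurwicz score = 19.1 → III.

III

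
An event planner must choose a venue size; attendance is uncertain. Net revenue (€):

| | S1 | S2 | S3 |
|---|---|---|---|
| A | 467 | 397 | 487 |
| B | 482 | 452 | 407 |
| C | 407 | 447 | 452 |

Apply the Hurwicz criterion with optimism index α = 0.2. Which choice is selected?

A: 0.2·487 + 0.8·397 = 415
B: 0.2·482 + 0.8·407 = 422
C: 0.2·452 + 0.8·407 = 416
Highest Hurwicz score = 422 → B.

B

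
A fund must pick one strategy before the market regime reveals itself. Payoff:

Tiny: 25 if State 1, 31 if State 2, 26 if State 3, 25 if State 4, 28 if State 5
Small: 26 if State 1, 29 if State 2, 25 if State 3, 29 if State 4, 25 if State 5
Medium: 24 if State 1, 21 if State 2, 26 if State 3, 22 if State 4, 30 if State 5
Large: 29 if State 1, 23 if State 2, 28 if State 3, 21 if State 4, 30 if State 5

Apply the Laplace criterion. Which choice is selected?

Row averages: Tiny=27, Small=26.8, Medium=24.6, Large=26.2
Highest average = 27 → Tiny.

Tiny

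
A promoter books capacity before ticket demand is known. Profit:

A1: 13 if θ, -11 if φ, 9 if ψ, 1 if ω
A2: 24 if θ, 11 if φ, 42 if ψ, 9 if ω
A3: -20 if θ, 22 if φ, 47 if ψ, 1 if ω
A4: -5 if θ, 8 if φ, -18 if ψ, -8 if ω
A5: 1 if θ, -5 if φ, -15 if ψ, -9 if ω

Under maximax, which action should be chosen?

A3

Row maxima: A1=13, A2=42, A3=47, A4=8, A5=1
Best best-case = 47 → A3.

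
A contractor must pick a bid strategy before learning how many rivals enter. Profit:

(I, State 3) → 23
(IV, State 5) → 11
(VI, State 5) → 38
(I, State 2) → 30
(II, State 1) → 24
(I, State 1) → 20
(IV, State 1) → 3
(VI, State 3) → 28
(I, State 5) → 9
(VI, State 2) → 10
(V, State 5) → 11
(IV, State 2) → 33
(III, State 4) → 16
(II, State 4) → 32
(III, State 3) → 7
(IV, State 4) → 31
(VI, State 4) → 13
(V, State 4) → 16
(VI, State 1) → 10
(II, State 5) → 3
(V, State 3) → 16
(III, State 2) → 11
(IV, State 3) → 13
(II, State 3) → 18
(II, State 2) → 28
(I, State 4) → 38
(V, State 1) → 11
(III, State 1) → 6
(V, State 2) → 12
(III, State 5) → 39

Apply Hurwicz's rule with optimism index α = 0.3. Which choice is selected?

I: 0.3·38 + 0.7·9 = 17.7
II: 0.3·32 + 0.7·3 = 11.7
III: 0.3·39 + 0.7·6 = 15.9
IV: 0.3·33 + 0.7·3 = 12
V: 0.3·16 + 0.7·11 = 12.5
VI: 0.3·38 + 0.7·10 = 18.4
Highest Hurwicz score = 18.4 → VI.

VI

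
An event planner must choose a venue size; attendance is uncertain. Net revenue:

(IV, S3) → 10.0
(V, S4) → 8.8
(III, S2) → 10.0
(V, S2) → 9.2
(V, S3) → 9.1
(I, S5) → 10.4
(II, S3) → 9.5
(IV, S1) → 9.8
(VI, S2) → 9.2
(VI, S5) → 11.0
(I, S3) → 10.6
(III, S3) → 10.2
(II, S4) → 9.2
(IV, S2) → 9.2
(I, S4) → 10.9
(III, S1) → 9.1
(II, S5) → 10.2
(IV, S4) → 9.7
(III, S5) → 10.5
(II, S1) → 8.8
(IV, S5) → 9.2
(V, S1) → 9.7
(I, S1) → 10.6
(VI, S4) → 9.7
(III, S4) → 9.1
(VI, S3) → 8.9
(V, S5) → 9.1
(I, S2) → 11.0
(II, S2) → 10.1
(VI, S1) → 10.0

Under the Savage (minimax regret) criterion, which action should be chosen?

I

Column bests: S1=10.6, S2=11.0, S3=10.6, S4=10.9, S5=11.0.
I regrets: 0.0, 0.0, 0.0, 0.0, 0.6 → max 0.6
II regrets: 1.8, 0.9, 1.1, 1.7, 0.8 → max 1.8
III regrets: 1.5, 1.0, 0.4, 1.8, 0.5 → max 1.8
IV regrets: 0.8, 1.8, 0.6, 1.2, 1.8 → max 1.8
V regrets: 0.9, 1.8, 1.5, 2.1, 1.9 → max 2.1
VI regrets: 0.6, 1.8, 1.7, 1.2, 0.0 → max 1.8
Smallest max regret = 0.6 → I.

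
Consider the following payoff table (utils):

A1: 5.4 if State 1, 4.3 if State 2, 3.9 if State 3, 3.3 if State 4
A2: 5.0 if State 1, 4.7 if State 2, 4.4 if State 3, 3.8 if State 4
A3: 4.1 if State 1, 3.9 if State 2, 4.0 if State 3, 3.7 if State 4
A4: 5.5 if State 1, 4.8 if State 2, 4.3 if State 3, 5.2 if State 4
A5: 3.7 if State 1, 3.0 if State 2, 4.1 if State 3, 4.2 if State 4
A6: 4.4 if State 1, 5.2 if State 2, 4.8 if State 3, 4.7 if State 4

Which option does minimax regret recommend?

Column bests: State 1=5.5, State 2=5.2, State 3=4.8, State 4=5.2.
A1 regrets: 0.1, 0.9, 0.9, 1.9 → max 1.9
A2 regrets: 0.5, 0.5, 0.4, 1.4 → max 1.4
A3 regrets: 1.4, 1.3, 0.8, 1.5 → max 1.5
A4 regrets: 0.0, 0.4, 0.5, 0.0 → max 0.5
A5 regrets: 1.8, 2.2, 0.7, 1.0 → max 2.2
A6 regrets: 1.1, 0.0, 0.0, 0.5 → max 1.1
Smallest max regret = 0.5 → A4.

A4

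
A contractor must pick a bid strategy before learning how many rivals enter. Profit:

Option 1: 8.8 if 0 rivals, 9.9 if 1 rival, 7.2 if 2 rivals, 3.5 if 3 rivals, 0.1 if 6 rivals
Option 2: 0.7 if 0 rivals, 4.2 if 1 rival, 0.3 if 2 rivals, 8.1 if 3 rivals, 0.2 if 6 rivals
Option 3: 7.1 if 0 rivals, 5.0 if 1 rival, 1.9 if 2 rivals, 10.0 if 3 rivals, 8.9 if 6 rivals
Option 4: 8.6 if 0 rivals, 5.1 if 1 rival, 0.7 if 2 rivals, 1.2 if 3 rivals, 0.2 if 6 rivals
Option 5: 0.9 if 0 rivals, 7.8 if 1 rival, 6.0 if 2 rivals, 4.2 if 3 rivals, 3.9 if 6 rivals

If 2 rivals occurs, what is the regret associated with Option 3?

Best payoff under 2 rivals is 7.2.
Regret = 7.2 − 1.9 = 5.3.

5.3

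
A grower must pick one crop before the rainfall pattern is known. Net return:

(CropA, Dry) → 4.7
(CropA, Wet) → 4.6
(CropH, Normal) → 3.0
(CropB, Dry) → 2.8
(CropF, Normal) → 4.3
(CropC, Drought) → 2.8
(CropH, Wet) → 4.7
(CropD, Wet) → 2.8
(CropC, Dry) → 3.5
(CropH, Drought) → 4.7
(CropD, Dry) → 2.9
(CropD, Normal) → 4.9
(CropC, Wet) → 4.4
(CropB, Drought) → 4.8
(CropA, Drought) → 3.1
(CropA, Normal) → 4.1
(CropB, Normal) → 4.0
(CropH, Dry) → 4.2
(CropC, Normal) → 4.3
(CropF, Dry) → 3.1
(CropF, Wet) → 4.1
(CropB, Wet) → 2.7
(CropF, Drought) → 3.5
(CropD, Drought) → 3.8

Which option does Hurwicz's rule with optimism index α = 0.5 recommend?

CropA

CropH: 0.5·4.7 + 0.5·3.0 = 3.85
CropD: 0.5·4.9 + 0.5·2.8 = 3.85
CropA: 0.5·4.7 + 0.5·3.1 = 3.9
CropB: 0.5·4.8 + 0.5·2.7 = 3.75
CropC: 0.5·4.4 + 0.5·2.8 = 3.6
CropF: 0.5·4.3 + 0.5·3.1 = 3.7
Highest Hurwicz score = 3.9 → CropA.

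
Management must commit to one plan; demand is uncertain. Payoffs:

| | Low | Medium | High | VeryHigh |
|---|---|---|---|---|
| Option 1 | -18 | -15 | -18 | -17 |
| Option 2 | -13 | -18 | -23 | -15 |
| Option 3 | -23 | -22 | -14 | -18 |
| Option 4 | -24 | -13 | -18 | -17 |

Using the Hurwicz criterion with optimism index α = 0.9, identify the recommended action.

Option 1: 0.9·(-15) + 0.1·(-18) = -15.3
Option 2: 0.9·(-13) + 0.1·(-23) = -14
Option 3: 0.9·(-14) + 0.1·(-23) = -14.9
Option 4: 0.9·(-13) + 0.1·(-24) = -14.1
Highest Hurwicz score = -14 → Option 2.

Option 2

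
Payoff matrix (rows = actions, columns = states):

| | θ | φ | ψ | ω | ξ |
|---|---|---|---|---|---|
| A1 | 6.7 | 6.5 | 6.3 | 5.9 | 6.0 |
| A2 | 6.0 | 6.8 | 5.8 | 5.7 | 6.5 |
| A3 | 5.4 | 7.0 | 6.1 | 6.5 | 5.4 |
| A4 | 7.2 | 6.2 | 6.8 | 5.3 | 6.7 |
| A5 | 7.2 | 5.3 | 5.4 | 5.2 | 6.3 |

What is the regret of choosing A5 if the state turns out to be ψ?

1.4

Best payoff under ψ is 6.8.
Regret = 6.8 − 5.4 = 1.4.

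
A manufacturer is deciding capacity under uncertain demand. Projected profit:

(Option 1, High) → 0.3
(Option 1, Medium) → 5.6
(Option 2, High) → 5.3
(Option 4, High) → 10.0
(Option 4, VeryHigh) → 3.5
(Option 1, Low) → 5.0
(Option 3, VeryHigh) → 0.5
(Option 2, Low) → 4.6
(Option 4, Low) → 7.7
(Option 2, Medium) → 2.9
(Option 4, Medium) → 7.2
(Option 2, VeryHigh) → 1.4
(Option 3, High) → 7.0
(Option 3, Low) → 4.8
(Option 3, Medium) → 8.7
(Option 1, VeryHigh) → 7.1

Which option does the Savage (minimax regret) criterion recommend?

Column bests: Low=7.7, Medium=8.7, High=10.0, VeryHigh=7.1.
Option 1 regrets: 2.7, 3.1, 9.7, 0.0 → max 9.7
Option 2 regrets: 3.1, 5.8, 4.7, 5.7 → max 5.8
Option 3 regrets: 2.9, 0.0, 3.0, 6.6 → max 6.6
Option 4 regrets: 0.0, 1.5, 0.0, 3.6 → max 3.6
Smallest max regret = 3.6 → Option 4.

Option 4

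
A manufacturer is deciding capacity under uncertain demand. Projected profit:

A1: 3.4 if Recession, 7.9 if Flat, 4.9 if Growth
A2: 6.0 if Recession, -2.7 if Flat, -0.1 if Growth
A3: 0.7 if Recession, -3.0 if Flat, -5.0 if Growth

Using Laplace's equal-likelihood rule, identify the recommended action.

A1

Row averages: A1=5.4, A2=16/15, A3=-73/30
Highest average = 5.4 → A1.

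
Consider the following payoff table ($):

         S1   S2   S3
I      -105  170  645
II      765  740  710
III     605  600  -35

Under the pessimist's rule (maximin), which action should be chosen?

Row minima: I=-105, II=710, III=-35
Best worst-case = 710 → II.

II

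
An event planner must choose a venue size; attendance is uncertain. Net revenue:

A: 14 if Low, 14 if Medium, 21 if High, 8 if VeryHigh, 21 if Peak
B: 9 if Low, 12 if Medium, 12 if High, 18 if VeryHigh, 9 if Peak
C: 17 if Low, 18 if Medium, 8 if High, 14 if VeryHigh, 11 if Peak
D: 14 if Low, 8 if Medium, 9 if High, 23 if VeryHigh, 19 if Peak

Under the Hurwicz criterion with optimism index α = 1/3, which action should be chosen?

D

A: 1/3·21 + 2/3·8 = 37/3
B: 1/3·18 + 2/3·9 = 12
C: 1/3·18 + 2/3·8 = 34/3
D: 1/3·23 + 2/3·8 = 13
Highest Hurwicz score = 13 → D.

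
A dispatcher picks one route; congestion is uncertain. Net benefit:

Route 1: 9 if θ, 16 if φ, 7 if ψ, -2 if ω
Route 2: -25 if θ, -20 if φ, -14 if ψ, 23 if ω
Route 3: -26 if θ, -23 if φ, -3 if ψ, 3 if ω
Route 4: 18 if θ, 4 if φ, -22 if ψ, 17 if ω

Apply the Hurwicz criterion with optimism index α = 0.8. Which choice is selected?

Route 1: 0.8·16 + 0.2·(-2) = 12.4
Route 2: 0.8·23 + 0.2·(-25) = 13.4
Route 3: 0.8·3 + 0.2·(-26) = -2.8
Route 4: 0.8·18 + 0.2·(-22) = 10
Highest Hurwicz score = 13.4 → Route 2.

Route 2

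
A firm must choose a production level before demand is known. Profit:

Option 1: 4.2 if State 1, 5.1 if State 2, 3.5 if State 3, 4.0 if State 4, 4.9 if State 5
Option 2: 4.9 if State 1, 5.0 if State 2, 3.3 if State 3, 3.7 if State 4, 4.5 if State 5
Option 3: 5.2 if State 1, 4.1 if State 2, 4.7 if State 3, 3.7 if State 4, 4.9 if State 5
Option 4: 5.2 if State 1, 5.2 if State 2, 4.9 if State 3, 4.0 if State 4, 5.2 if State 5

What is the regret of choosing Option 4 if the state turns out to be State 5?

0.0

Best payoff under State 5 is 5.2.
Regret = 5.2 − 5.2 = 0.0.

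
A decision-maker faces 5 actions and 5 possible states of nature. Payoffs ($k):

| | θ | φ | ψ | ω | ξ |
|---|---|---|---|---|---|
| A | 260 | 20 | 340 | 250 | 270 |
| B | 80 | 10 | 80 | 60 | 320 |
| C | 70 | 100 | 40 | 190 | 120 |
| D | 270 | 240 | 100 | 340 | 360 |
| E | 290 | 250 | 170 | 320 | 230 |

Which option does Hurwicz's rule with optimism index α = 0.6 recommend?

E

A: 0.6·340 + 0.4·20 = 212
B: 0.6·320 + 0.4·10 = 196
C: 0.6·190 + 0.4·40 = 130
D: 0.6·360 + 0.4·100 = 256
E: 0.6·320 + 0.4·170 = 260
Highest Hurwicz score = 260 → E.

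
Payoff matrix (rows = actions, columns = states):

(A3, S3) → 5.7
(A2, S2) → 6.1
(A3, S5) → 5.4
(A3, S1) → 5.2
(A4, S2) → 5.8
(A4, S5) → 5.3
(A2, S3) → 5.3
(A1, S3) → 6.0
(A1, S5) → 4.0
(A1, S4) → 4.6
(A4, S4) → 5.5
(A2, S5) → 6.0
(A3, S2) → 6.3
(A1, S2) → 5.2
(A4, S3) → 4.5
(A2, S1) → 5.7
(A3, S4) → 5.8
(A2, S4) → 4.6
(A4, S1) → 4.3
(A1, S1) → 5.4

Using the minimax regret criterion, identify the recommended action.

Column bests: S1=5.7, S2=6.3, S3=6.0, S4=5.8, S5=6.0.
A1 regrets: 0.3, 1.1, 0.0, 1.2, 2.0 → max 2.0
A2 regrets: 0.0, 0.2, 0.7, 1.2, 0.0 → max 1.2
A3 regrets: 0.5, 0.0, 0.3, 0.0, 0.6 → max 0.6
A4 regrets: 1.4, 0.5, 1.5, 0.3, 0.7 → max 1.5
Smallest max regret = 0.6 → A3.

A3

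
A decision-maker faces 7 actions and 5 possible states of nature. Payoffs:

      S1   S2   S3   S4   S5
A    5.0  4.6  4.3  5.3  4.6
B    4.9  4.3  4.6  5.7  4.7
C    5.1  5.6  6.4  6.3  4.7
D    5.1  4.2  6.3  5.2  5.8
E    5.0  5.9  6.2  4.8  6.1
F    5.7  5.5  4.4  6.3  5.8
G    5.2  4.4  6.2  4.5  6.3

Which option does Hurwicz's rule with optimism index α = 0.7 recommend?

A: 0.7·5.3 + 0.3·4.3 = 5
B: 0.7·5.7 + 0.3·4.3 = 5.28
C: 0.7·6.4 + 0.3·4.7 = 5.89
D: 0.7·6.3 + 0.3·4.2 = 5.67
E: 0.7·6.2 + 0.3·4.8 = 5.78
F: 0.7·6.3 + 0.3·4.4 = 5.73
G: 0.7·6.3 + 0.3·4.4 = 5.73
Highest Hurwicz score = 5.89 → C.

C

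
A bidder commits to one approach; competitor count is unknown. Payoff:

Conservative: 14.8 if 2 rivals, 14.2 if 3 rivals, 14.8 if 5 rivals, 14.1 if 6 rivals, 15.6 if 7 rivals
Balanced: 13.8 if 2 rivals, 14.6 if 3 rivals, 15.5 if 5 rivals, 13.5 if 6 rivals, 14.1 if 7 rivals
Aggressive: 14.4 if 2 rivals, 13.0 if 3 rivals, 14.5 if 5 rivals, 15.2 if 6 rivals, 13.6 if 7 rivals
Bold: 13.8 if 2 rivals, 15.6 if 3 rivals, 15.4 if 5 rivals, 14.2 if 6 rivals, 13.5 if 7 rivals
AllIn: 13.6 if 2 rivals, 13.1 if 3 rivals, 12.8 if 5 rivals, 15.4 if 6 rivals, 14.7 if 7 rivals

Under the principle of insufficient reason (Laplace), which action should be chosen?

Conservative

Row averages: Conservative=14.7, Balanced=14.3, Aggressive=14.14, Bold=14.5, AllIn=13.92
Highest average = 14.7 → Conservative.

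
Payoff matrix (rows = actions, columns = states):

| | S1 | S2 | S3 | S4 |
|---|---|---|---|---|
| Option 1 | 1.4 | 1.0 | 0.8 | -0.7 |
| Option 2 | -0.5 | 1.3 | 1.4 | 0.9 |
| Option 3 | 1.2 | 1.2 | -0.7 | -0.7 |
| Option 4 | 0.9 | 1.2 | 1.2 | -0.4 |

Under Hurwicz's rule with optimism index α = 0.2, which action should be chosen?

Option 4

Option 1: 0.2·1.4 + 0.8·(-0.7) = -0.28
Option 2: 0.2·1.4 + 0.8·(-0.5) = -0.12
Option 3: 0.2·1.2 + 0.8·(-0.7) = -0.32
Option 4: 0.2·1.2 + 0.8·(-0.4) = -0.08
Highest Hurwicz score = -0.08 → Option 4.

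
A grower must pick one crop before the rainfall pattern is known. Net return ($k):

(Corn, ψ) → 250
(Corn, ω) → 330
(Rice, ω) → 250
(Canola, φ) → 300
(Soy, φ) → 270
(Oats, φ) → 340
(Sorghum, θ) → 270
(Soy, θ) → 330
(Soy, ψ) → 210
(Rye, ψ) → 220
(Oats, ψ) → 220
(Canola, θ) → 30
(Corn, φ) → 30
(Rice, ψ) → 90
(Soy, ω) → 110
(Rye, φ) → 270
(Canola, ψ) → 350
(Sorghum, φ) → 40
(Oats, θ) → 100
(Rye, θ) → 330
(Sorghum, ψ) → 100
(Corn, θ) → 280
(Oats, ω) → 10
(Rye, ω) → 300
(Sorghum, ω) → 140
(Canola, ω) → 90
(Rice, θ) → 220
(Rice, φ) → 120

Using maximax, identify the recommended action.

Canola

Row maxima: Rye=330, Corn=330, Sorghum=270, Canola=350, Soy=330, Rice=250, Oats=340
Best best-case = 350 → Canola.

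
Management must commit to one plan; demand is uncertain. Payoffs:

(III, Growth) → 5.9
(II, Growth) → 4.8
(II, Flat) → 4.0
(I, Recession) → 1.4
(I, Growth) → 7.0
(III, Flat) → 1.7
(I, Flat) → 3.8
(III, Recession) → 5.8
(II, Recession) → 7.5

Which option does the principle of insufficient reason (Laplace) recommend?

II

Row averages: I=61/15, II=163/30, III=67/15
Highest average = 163/30 → II.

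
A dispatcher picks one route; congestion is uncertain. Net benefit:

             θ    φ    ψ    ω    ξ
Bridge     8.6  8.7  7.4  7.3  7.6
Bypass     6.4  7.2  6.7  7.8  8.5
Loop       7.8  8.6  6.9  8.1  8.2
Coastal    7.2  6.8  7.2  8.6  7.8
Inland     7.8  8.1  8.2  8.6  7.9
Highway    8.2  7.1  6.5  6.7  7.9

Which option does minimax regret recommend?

Inland

Column bests: θ=8.6, φ=8.7, ψ=8.2, ω=8.6, ξ=8.5.
Bridge regrets: 0.0, 0.0, 0.8, 1.3, 0.9 → max 1.3
Bypass regrets: 2.2, 1.5, 1.5, 0.8, 0.0 → max 2.2
Loop regrets: 0.8, 0.1, 1.3, 0.5, 0.3 → max 1.3
Coastal regrets: 1.4, 1.9, 1.0, 0.0, 0.7 → max 1.9
Inland regrets: 0.8, 0.6, 0.0, 0.0, 0.6 → max 0.8
Highway regrets: 0.4, 1.6, 1.7, 1.9, 0.6 → max 1.9
Smallest max regret = 0.8 → Inland.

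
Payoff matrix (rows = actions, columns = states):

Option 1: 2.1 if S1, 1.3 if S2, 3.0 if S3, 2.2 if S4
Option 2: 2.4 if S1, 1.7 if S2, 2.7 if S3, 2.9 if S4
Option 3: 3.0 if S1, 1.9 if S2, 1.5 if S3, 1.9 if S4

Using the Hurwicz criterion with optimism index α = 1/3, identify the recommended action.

Option 2

Option 1: 1/3·3.0 + 2/3·1.3 = 28/15
Option 2: 1/3·2.9 + 2/3·1.7 = 2.1
Option 3: 1/3·3.0 + 2/3·1.5 = 2
Highest Hurwicz score = 2.1 → Option 2.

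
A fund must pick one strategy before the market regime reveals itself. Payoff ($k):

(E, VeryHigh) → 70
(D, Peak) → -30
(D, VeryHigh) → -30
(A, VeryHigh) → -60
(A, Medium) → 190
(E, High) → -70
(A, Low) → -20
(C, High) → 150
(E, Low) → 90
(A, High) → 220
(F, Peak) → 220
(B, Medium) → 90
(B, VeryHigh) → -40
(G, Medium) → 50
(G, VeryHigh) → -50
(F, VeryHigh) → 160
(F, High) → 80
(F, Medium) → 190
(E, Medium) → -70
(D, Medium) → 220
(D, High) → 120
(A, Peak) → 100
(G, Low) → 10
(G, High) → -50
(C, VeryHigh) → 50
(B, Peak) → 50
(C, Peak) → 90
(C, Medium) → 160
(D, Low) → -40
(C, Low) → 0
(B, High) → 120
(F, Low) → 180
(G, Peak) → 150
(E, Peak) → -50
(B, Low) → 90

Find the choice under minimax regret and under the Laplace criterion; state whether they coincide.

minimax regret → F; laplace → F (agree)

Column bests: Low=180, Medium=220, High=220, VeryHigh=160, Peak=220.
A regrets: 200, 30, 0, 220, 120 → max 220
B regrets: 90, 130, 100, 200, 170 → max 200
C regrets: 180, 60, 70, 110, 130 → max 180
D regrets: 220, 0, 100, 190, 250 → max 250
E regrets: 90, 290, 290, 90, 270 → max 290
F regrets: 0, 30, 140, 0, 0 → max 140
G regrets: 170, 170, 270, 210, 70 → max 270
Smallest max regret = 140 → F.
Row averages: A=86, B=62, C=90, D=48, E=-6, F=166, G=22
Highest average = 166 → F.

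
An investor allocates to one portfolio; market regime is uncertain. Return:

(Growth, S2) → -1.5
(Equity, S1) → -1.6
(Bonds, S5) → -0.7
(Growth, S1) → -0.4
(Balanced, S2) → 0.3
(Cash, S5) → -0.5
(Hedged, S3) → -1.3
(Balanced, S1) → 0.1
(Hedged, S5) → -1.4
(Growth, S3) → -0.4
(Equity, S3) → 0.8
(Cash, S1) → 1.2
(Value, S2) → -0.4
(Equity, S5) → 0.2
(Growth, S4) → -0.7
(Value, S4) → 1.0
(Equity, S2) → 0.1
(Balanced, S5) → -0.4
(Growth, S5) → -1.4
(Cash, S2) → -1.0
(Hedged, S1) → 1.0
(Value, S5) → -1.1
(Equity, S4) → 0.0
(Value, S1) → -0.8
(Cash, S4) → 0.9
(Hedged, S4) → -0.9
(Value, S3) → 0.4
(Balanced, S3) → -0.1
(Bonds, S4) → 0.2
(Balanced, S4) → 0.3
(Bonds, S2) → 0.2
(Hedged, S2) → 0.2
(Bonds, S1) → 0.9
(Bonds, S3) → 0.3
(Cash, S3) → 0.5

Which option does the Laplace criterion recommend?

Cash

Row averages: Balanced=0.04, Hedged=-0.48, Cash=0.22, Growth=-0.88, Bonds=0.18, Value=-0.18, Equity=-0.1
Highest average = 0.22 → Cash.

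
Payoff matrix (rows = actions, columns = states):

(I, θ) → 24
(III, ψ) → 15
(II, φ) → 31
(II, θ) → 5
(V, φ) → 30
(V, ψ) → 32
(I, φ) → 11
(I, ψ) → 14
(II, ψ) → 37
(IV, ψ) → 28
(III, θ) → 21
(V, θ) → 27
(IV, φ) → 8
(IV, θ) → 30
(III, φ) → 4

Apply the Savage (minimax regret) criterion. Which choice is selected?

Column bests: θ=30, φ=31, ψ=37.
I regrets: 6, 20, 23 → max 23
II regrets: 25, 0, 0 → max 25
III regrets: 9, 27, 22 → max 27
IV regrets: 0, 23, 9 → max 23
V regrets: 3, 1, 5 → max 5
Smallest max regret = 5 → V.

V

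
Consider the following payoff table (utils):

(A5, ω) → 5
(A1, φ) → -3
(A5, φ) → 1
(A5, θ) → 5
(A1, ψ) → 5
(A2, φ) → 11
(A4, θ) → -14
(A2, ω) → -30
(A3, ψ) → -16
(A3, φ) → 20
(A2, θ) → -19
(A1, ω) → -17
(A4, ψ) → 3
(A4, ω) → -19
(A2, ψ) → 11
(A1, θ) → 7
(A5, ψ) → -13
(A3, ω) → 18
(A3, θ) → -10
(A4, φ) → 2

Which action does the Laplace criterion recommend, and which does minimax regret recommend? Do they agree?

laplace → A3; minimax regret → A5 (disagree)

Row averages: A1=-2, A2=-6.75, A3=3, A4=-7, A5=-0.5
Highest average = 3 → A3.
Column bests: θ=7, φ=20, ψ=11, ω=18.
A1 regrets: 0, 23, 6, 35 → max 35
A2 regrets: 26, 9, 0, 48 → max 48
A3 regrets: 17, 0, 27, 0 → max 27
A4 regrets: 21, 18, 8, 37 → max 37
A5 regrets: 2, 19, 24, 13 → max 24
Smallest max regret = 24 → A5.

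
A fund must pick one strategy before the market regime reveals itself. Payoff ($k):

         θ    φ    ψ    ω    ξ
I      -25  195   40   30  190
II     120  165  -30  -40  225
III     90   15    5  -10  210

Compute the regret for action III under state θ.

30

Best payoff under θ is 120.
Regret = 120 − 90 = 30.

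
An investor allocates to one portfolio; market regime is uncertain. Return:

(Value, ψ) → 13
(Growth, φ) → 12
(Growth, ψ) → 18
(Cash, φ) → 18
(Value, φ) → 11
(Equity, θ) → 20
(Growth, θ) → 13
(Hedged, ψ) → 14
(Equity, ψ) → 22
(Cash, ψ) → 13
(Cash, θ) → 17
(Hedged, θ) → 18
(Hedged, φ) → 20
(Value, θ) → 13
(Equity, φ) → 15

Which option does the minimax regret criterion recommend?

Equity

Column bests: θ=20, φ=20, ψ=22.
Value regrets: 7, 9, 9 → max 9
Hedged regrets: 2, 0, 8 → max 8
Growth regrets: 7, 8, 4 → max 8
Cash regrets: 3, 2, 9 → max 9
Equity regrets: 0, 5, 0 → max 5
Smallest max regret = 5 → Equity.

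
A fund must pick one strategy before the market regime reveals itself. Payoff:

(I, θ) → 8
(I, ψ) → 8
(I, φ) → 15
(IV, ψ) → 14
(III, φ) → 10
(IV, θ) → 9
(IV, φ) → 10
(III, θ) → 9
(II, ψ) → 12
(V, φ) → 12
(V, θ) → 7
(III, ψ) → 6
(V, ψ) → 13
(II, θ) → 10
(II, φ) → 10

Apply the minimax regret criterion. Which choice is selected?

V

Column bests: θ=10, φ=15, ψ=14.
I regrets: 2, 0, 6 → max 6
II regrets: 0, 5, 2 → max 5
III regrets: 1, 5, 8 → max 8
IV regrets: 1, 5, 0 → max 5
V regrets: 3, 3, 1 → max 3
Smallest max regret = 3 → V.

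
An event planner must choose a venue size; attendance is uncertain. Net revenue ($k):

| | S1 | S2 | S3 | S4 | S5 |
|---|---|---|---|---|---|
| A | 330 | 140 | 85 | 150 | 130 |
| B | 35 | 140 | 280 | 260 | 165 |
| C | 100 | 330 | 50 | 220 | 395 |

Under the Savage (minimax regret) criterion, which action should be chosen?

C

Column bests: S1=330, S2=330, S3=280, S4=260, S5=395.
A regrets: 0, 190, 195, 110, 265 → max 265
B regrets: 295, 190, 0, 0, 230 → max 295
C regrets: 230, 0, 230, 40, 0 → max 230
Smallest max regret = 230 → C.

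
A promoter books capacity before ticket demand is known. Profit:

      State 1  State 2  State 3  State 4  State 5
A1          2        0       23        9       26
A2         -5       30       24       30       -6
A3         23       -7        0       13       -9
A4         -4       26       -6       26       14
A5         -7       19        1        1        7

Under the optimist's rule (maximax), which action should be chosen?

Row maxima: A1=26, A2=30, A3=23, A4=26, A5=19
Best best-case = 30 → A2.

A2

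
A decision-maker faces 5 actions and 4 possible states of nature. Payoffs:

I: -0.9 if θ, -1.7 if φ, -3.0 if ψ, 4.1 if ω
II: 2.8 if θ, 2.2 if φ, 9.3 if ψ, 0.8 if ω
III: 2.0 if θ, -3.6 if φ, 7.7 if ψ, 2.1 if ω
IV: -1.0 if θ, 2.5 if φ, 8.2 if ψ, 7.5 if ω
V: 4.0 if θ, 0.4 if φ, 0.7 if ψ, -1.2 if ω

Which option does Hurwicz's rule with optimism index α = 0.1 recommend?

II

I: 0.1·4.1 + 0.9·(-3.0) = -2.29
II: 0.1·9.3 + 0.9·0.8 = 1.65
III: 0.1·7.7 + 0.9·(-3.6) = -2.47
IV: 0.1·8.2 + 0.9·(-1.0) = -0.08
V: 0.1·4.0 + 0.9·(-1.2) = -0.68
Highest Hurwicz score = 1.65 → II.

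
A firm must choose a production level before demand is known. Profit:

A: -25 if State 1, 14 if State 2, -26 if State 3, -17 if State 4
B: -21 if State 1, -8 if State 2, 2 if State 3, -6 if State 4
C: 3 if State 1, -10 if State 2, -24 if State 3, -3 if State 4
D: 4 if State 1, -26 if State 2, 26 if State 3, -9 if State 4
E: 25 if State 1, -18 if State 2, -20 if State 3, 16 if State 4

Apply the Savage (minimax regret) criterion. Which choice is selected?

Column bests: State 1=25, State 2=14, State 3=26, State 4=16.
A regrets: 50, 0, 52, 33 → max 52
B regrets: 46, 22, 24, 22 → max 46
C regrets: 22, 24, 50, 19 → max 50
D regrets: 21, 40, 0, 25 → max 40
E regrets: 0, 32, 46, 0 → max 46
Smallest max regret = 40 → D.

D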